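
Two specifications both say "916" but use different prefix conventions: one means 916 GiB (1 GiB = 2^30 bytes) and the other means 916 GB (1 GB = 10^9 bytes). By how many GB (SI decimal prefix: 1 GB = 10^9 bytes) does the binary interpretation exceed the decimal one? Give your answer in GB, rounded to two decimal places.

67.55 GB

916 GiB = 916 × 1,073,741,824 = 983,547,510,784 bytes
916 GB = 916 × 1,000,000,000 = 916,000,000,000 bytes
difference = 67,547,510,784 bytes
67,547,510,784 / 1,000,000,000 = 67.55 GB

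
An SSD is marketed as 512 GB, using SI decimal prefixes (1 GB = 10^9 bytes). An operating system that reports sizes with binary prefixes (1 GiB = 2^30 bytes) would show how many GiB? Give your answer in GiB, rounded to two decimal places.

476.84 GiB

512 GB = 512 × 10^9 bytes = 512,000,000,000 bytes
1 GiB = 1,073,741,824 bytes
512,000,000,000 / 1,073,741,824 = 476.84 GiB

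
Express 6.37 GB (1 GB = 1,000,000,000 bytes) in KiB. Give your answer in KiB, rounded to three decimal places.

6,220,703.125 KiB

6.37 GB × 1,000,000,000 bytes/GB = 6,370,000,000 bytes
1 KiB = 2^10 bytes = 1,024 bytes
6,370,000,000 / 1,024 = 6,220,703.125 KiB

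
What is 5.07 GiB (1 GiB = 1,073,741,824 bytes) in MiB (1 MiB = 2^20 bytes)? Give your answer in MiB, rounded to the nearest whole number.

5,192 MiB

5.07 GiB × 1,073,741,824 bytes/GiB = 5,443,871,047.68 bytes
1 MiB = 2^20 bytes = 1,048,576 bytes
5,443,871,047.68 / 1,048,576 = 5,192 MiB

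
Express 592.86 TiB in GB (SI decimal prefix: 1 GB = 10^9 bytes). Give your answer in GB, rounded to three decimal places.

651,856.464 GB

592.86 TiB = 592.86 × 2^40 bytes = 651,856,463,643,279.36 bytes
1 GB = 10^9 bytes = 1,000,000,000 bytes
651,856,463,643,279.36 / 1,000,000,000 = 651,856.464 GB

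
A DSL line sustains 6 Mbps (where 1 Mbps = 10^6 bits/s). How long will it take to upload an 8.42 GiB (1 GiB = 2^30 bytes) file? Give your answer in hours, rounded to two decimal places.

8.42 GiB = 9,040,906,158.08 bytes = 72,327,249,264.64 bits
6 Mbps = 6,000,000 bits/s
time = 72,327,249,264.64 / 6,000,000 = 12,054.5415 s
12,054.5415 s / 3600 = 3.35 hours

3.35 hours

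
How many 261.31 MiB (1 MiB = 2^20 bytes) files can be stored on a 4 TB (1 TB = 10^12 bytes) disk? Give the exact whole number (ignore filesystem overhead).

14,598

Capacity: 4 TB = 4,000,000,000,000 bytes
Per item: 261.31 MiB = 274,003,394.56 bytes
⌊4,000,000,000,000 / 274,003,394.56⌋ = 14,598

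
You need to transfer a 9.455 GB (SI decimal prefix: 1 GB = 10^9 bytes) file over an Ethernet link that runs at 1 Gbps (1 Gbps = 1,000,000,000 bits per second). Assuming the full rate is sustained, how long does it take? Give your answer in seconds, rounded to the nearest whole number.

9.455 GB = 9,455,000,000 bytes = 75,640,000,000 bits
1 Gbps = 1,000,000,000 bits/s
time = 75,640,000,000 / 1,000,000,000 = 76 s

76 seconds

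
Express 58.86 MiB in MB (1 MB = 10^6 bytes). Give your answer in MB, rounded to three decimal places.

61.719 MB

58.86 MiB = 58.86 × 2^20 bytes = 61,719,183.36 bytes
1 MB = 10^6 bytes = 1,000,000 bytes
61,719,183.36 / 1,000,000 = 61.719 MB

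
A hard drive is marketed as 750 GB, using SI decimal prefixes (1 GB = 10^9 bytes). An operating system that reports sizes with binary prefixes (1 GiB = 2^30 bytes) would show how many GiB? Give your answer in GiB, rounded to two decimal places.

698.49 GiB

750 GB = 750 × 10^9 bytes = 750,000,000,000 bytes
1 GiB = 2^30 bytes = 1,073,741,824 bytes
750,000,000,000 / 1,073,741,824 = 698.49 GiB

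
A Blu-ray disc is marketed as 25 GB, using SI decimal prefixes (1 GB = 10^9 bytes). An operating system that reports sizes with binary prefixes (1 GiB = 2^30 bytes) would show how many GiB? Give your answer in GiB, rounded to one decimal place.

23.3 GiB

25 GB = 25 × 10^9 bytes = 25,000,000,000 bytes
1 GiB = 1,073,741,824 bytes
25,000,000,000 / 1,073,741,824 = 23.3 GiB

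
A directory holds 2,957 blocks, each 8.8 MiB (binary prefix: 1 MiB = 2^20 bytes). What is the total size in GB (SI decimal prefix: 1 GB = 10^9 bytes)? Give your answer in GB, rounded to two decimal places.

27.29 GB

Total = 2,957 × 8.8 MiB = 26021.6 MiB
= 26021.6 × 1,048,576 bytes = 27,285,625,241.6 bytes
1 GB = 1,000,000,000 bytes
27,285,625,241.6 / 1,000,000,000 = 27.29 GB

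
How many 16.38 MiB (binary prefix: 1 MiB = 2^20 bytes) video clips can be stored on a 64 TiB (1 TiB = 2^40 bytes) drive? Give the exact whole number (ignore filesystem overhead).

4,097,000

Capacity: 64 TiB = 70,368,744,177,664 bytes
Per item: 16.38 MiB = 17,175,674.88 bytes
⌊70,368,744,177,664 / 17,175,674.88⌋ = 4,097,000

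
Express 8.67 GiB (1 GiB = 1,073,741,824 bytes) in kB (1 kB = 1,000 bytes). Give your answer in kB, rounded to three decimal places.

8.67 GiB × 1,073,741,824 bytes/GiB = 9,309,341,614.08 bytes
1 kB = 1,000 bytes
9,309,341,614.08 / 1,000 = 9,309,341.614 kB

9,309,341.614 kB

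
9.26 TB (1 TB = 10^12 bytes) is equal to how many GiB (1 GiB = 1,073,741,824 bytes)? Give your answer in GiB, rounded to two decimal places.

9.26 TB = 9.26 × 10^12 bytes = 9,260,000,000,000 bytes
1 GiB = 1,073,741,824 bytes
9,260,000,000,000 / 1,073,741,824 = 8,624.05 GiB

8,624.05 GiB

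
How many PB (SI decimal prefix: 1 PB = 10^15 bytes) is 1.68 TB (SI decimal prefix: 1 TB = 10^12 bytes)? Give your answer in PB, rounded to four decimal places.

1.68 TB × 1,000,000,000,000 bytes/TB = 1,680,000,000,000 bytes
1 PB = 1,000,000,000,000,000 bytes
1,680,000,000,000 / 1,000,000,000,000,000 = 0.0017 PB

0.0017 PB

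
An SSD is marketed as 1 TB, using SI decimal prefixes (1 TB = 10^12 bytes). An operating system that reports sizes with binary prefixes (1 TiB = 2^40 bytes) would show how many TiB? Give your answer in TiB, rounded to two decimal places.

1 TB = 1 × 10^12 bytes = 1,000,000,000,000 bytes
1 TiB = 2^40 bytes = 1,099,511,627,776 bytes
1,000,000,000,000 / 1,099,511,627,776 = 0.91 TiB

0.91 TiB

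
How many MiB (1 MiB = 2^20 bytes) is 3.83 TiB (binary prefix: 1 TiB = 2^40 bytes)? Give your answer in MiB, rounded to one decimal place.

3.83 TiB = 3.83 × 2^40 bytes = 4,211,129,534,382.08 bytes
1 MiB = 2^20 bytes = 1,048,576 bytes
4,211,129,534,382.08 / 1,048,576 = 4,016,046.1 MiB

4,016,046.1 MiB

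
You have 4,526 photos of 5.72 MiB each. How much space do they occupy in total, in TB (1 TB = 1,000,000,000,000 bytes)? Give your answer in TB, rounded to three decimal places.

Total = 4,526 × 5.72 MiB = 25888.72 MiB
= 25888.72 × 1,048,576 bytes = 27,146,290,462.72 bytes
1 TB = 1,000,000,000,000 bytes
27,146,290,462.72 / 1,000,000,000,000 = 0.027 TB

0.027 TB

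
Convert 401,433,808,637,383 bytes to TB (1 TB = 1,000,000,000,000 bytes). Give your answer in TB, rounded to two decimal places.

401.43 TB

401,433,808,637,383 bytes given.
1 TB = 10^12 bytes = 1,000,000,000,000 bytes
401,433,808,637,383 / 1,000,000,000,000 = 401.43 TB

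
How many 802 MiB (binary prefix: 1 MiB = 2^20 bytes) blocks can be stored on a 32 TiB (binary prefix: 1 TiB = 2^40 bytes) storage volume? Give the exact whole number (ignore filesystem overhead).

41,838

Capacity: 32 TiB = 35,184,372,088,832 bytes
Per item: 802 MiB = 840,957,952 bytes
⌊35,184,372,088,832 / 840,957,952⌋ = 41,838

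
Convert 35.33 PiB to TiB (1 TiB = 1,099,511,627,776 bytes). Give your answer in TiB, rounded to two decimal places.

36,177.92 TiB

35.33 PiB = 35.33 × 2^50 bytes = 39,778,043,708,749,905.92 bytes
1 TiB = 1,099,511,627,776 bytes
39,778,043,708,749,905.92 / 1,099,511,627,776 = 36,177.92 TiB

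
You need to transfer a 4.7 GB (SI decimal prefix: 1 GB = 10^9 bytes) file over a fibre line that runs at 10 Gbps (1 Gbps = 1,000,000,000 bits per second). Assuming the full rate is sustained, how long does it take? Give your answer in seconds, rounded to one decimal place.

4.7 GB = 4,700,000,000 bytes = 37,600,000,000 bits
10 Gbps = 10,000,000,000 bits/s
time = 37,600,000,000 / 10,000,000,000 = 3.8 s

3.8 seconds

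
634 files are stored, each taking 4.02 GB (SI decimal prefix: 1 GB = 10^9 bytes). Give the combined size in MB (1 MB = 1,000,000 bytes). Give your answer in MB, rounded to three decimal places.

2,548,680.000 MB

Total = 634 × 4.02 GB = 2548.68 GB
= 2548.68 × 1,000,000,000 bytes = 2,548,680,000,000 bytes
1 MB = 1,000,000 bytes
2,548,680,000,000 / 1,000,000 = 2,548,680.000 MB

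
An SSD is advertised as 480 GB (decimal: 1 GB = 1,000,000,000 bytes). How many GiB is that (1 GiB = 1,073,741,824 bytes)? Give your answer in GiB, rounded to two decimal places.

447.03 GiB

480 GB × 1,000,000,000 bytes/GB = 480,000,000,000 bytes
1 GiB = 2^30 bytes = 1,073,741,824 bytes
480,000,000,000 / 1,073,741,824 = 447.03 GiB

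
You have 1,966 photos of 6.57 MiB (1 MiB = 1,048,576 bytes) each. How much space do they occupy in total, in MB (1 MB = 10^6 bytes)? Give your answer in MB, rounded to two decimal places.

13,544.06 MB

Total = 1,966 × 6.57 MiB = 12916.62 MiB
= 12916.62 × 1,048,576 bytes = 13,544,057,733.12 bytes
1 MB = 1,000,000 bytes
13,544,057,733.12 / 1,000,000 = 13,544.06 MB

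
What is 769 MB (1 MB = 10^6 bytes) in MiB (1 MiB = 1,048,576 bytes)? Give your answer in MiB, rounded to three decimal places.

733.376 MiB

769 MB = 769 × 10^6 bytes = 769,000,000 bytes
1 MiB = 2^20 bytes = 1,048,576 bytes
769,000,000 / 1,048,576 = 733.376 MiB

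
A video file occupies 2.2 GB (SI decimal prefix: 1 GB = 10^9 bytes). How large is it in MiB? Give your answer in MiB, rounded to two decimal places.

2.2 GB = 2.2 × 10^9 bytes = 2,200,000,000 bytes
1 MiB = 1,048,576 bytes
2,200,000,000 / 1,048,576 = 2,098.08 MiB

2,098.08 MiB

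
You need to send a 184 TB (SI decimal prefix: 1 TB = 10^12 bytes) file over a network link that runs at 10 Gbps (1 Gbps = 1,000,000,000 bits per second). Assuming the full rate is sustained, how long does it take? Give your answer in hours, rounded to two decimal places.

40.89 hours

184 TB = 184,000,000,000,000 bytes = 1,472,000,000,000,000 bits
10 Gbps = 10,000,000,000 bits/s
time = 1,472,000,000,000,000 / 10,000,000,000 = 147,200.0000 s
147,200.0000 s / 3600 = 40.89 hours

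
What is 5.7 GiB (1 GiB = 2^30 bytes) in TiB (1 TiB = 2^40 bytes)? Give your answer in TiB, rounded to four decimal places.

5.7 GiB × 1,073,741,824 bytes/GiB = 6,120,328,396.8 bytes
1 TiB = 1,099,511,627,776 bytes
6,120,328,396.8 / 1,099,511,627,776 = 0.0056 TiB

0.0056 TiB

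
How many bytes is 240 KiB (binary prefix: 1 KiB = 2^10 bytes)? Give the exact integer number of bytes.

240 × 1,024 = 245,760 bytes

245,760 bytes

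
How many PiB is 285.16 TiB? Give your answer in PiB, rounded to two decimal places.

285.16 TiB = 285.16 × 2^40 bytes = 313,536,735,776,604.16 bytes
1 PiB = 1,125,899,906,842,624 bytes
313,536,735,776,604.16 / 1,125,899,906,842,624 = 0.28 PiB

0.28 PiB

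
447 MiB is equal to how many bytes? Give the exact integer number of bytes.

447 × 1,048,576 = 468,713,472 bytes

468,713,472 bytes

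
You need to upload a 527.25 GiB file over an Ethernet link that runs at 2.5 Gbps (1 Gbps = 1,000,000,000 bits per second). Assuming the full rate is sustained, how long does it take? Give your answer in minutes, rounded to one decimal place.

527.25 GiB = 566,130,376,704 bytes = 4,529,043,013,632 bits
2.5 Gbps = 2,500,000,000 bits/s
time = 4,529,043,013,632 / 2,500,000,000 = 1,811.62 s
1,811.62 s / 60 = 30.2 minutes

30.2 minutes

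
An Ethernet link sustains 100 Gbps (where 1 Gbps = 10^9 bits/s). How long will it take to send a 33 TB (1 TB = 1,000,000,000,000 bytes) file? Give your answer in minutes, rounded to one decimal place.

44.0 minutes

33 TB = 33,000,000,000,000 bytes = 264,000,000,000,000 bits
100 Gbps = 100,000,000,000 bits/s
time = 264,000,000,000,000 / 100,000,000,000 = 2,640.00 s
2,640.00 s / 60 = 44.0 minutes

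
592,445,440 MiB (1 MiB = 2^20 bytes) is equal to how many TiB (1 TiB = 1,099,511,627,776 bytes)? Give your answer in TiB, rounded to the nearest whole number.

565 TiB

592,445,440 MiB = 592,445,440 × 2^20 bytes = 621,224,069,693,440 bytes
1 TiB = 1,099,511,627,776 bytes
621,224,069,693,440 / 1,099,511,627,776 = 565 TiB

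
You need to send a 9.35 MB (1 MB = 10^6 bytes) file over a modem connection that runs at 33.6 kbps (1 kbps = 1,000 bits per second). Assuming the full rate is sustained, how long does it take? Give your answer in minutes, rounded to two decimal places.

9.35 MB = 9,350,000 bytes = 74,800,000 bits
33.6 kbps = 33,600 bits/s
time = 74,800,000 / 33,600 = 2,226.190 s
2,226.190 s / 60 = 37.10 minutes

37.10 minutes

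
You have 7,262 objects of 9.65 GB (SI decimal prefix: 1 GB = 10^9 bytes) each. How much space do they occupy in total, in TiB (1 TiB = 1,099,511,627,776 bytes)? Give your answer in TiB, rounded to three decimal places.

63.736 TiB

Total = 7,262 × 9.65 GB = 70078.3 GB
= 70078.3 × 1,000,000,000 bytes = 70,078,300,000,000 bytes
1 TiB = 1,099,511,627,776 bytes
70,078,300,000,000 / 1,099,511,627,776 = 63.736 TiB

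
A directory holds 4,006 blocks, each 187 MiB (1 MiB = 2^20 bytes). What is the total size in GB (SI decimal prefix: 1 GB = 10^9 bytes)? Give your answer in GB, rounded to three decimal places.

785.511 GB

Total = 4,006 × 187 MiB = 749,122 MiB
= 749,122 × 1,048,576 bytes = 785,511,350,272 bytes
1 GB = 1,000,000,000 bytes
785,511,350,272 / 1,000,000,000 = 785.511 GB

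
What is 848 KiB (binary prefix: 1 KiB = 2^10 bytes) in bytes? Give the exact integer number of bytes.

868,352 bytes

848 × 1,024 = 868,352 bytes  (1 KiB = 2^10 bytes)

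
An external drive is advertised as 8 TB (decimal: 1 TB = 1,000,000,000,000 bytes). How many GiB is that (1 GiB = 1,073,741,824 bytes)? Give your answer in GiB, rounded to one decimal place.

7,450.6 GiB

8 TB × 1,000,000,000,000 bytes/TB = 8,000,000,000,000 bytes
1 GiB = 1,073,741,824 bytes
8,000,000,000,000 / 1,073,741,824 = 7,450.6 GiB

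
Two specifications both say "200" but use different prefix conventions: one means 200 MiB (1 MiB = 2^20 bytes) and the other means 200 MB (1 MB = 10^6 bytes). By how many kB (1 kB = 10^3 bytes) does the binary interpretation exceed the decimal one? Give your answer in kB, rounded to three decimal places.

200 MiB = 200 × 1,048,576 = 209,715,200 bytes
200 MB = 200 × 1,000,000 = 200,000,000 bytes
difference = 9,715,200 bytes
9,715,200 / 1,000 = 9,715.200 kB

9,715.200 kB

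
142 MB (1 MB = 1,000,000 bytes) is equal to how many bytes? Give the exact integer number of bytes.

142 × 1,000,000 = 142,000,000 bytes

142,000,000 bytes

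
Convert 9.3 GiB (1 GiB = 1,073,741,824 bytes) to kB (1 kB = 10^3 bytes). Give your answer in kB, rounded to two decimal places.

9,985,798.96 kB

9.3 GiB × 1,073,741,824 bytes/GiB = 9,985,798,963.2 bytes
1 kB = 1,000 bytes
9,985,798,963.2 / 1,000 = 9,985,798.96 kB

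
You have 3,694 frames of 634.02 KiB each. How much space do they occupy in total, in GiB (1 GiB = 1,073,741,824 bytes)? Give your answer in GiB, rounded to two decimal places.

Total = 3,694 × 634.02 KiB = 2342069.88 KiB
= 2342069.88 × 1,024 bytes = 2,398,279,557.12 bytes
1 GiB = 1,073,741,824 bytes
2,398,279,557.12 / 1,073,741,824 = 2.23 GiB

2.23 GiB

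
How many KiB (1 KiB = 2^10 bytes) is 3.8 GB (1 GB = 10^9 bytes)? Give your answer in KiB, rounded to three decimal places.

3.8 GB = 3.8 × 10^9 bytes = 3,800,000,000 bytes
1 KiB = 1,024 bytes
3,800,000,000 / 1,024 = 3,710,937.500 KiB

3,710,937.500 KiB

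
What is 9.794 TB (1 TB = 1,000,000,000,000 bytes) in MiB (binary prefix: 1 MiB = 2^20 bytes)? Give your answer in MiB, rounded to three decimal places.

9,340,286.255 MiB

9.794 TB = 9.794 × 10^12 bytes = 9,794,000,000,000 bytes
1 MiB = 2^20 bytes = 1,048,576 bytes
9,794,000,000,000 / 1,048,576 = 9,340,286.255 MiB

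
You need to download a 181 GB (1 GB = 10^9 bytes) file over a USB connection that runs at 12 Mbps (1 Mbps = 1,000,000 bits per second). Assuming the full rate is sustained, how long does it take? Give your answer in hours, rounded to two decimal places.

181 GB = 181,000,000,000 bytes = 1,448,000,000,000 bits
12 Mbps = 12,000,000 bits/s
time = 1,448,000,000,000 / 12,000,000 = 120,666.6667 s
120,666.6667 s / 3600 = 33.52 hours

33.52 hours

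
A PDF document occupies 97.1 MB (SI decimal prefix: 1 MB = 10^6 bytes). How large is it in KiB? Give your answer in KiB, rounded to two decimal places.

94,824.22 KiB

97.1 MB = 97.1 × 10^6 bytes = 97,100,000 bytes
1 KiB = 1,024 bytes
97,100,000 / 1,024 = 94,824.22 KiB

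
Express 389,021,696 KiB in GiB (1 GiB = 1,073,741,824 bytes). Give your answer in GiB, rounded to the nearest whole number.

389,021,696 KiB = 389,021,696 × 2^10 bytes = 398,358,216,704 bytes
1 GiB = 1,073,741,824 bytes
398,358,216,704 / 1,073,741,824 = 371 GiB

371 GiB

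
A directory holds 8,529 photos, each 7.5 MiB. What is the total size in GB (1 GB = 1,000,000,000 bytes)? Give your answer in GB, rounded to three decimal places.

67.075 GB

Total = 8,529 × 7.5 MiB = 63967.5 MiB
= 63967.5 × 1,048,576 bytes = 67,074,785,280 bytes
1 GB = 1,000,000,000 bytes
67,074,785,280 / 1,000,000,000 = 67.075 GB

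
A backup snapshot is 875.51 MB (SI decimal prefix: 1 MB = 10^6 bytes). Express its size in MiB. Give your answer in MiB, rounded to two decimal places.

875.51 MB = 875.51 × 10^6 bytes = 875,510,000 bytes
1 MiB = 1,048,576 bytes
875,510,000 / 1,048,576 = 834.95 MiB

834.95 MiB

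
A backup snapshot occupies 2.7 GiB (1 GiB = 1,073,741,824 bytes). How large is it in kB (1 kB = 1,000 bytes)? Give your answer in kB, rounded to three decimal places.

2.7 GiB = 2.7 × 2^30 bytes = 2,899,102,924.8 bytes
1 kB = 10^3 bytes = 1,000 bytes
2,899,102,924.8 / 1,000 = 2,899,102.925 kB

2,899,102.925 kB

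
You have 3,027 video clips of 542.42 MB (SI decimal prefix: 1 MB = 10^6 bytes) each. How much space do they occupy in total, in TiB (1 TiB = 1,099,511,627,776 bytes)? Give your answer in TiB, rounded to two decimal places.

1.49 TiB

Total = 3,027 × 542.42 MB = 1641905.34 MB
= 1641905.34 × 1,000,000 bytes = 1,641,905,340,000 bytes
1 TiB = 1,099,511,627,776 bytes
1,641,905,340,000 / 1,099,511,627,776 = 1.49 TiB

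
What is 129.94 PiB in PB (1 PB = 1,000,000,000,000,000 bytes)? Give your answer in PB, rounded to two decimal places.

146.30 PB

129.94 PiB = 129.94 × 2^50 bytes = 146,299,433,895,130,562.56 bytes
1 PB = 10^15 bytes = 1,000,000,000,000,000 bytes
146,299,433,895,130,562.56 / 1,000,000,000,000,000 = 146.30 PB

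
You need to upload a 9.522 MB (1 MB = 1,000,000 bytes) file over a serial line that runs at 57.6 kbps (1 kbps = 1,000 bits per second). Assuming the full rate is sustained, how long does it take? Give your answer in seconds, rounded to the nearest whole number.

9.522 MB = 9,522,000 bytes = 76,176,000 bits
57.6 kbps = 57,600 bits/s
time = 76,176,000 / 57,600 = 1,323 s

1,323 seconds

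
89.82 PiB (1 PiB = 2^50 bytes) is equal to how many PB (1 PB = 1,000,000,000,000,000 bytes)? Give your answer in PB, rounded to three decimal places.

89.82 PiB = 89.82 × 2^50 bytes = 101,128,329,632,604,487.68 bytes
1 PB = 10^15 bytes = 1,000,000,000,000,000 bytes
101,128,329,632,604,487.68 / 1,000,000,000,000,000 = 101.128 PB

101.128 PB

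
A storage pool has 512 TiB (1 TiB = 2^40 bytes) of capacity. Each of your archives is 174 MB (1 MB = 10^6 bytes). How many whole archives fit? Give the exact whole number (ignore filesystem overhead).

3,235,344

Capacity: 512 TiB = 562,949,953,421,312 bytes
Per item: 174 MB = 174,000,000 bytes
⌊562,949,953,421,312 / 174,000,000⌋ = 3,235,344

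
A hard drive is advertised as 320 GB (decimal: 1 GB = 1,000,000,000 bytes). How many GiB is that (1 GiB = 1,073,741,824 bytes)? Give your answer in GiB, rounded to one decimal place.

298.0 GiB

320 GB = 320 × 10^9 bytes = 320,000,000,000 bytes
1 GiB = 2^30 bytes = 1,073,741,824 bytes
320,000,000,000 / 1,073,741,824 = 298.0 GiB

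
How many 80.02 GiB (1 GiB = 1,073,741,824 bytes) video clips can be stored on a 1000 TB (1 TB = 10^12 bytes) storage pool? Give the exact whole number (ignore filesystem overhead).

11,638

Capacity: 1000 TB = 1,000,000,000,000,000 bytes
Per item: 80.02 GiB = 85,920,820,756.48 bytes
⌊1,000,000,000,000,000 / 85,920,820,756.48⌋ = 11,638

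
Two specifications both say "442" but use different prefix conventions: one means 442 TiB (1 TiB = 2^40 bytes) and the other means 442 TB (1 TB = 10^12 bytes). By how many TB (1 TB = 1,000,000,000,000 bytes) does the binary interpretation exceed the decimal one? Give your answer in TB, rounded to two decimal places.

442 TiB = 442 × 1,099,511,627,776 = 485,984,139,476,992 bytes
442 TB = 442 × 1,000,000,000,000 = 442,000,000,000,000 bytes
difference = 43,984,139,476,992 bytes
43,984,139,476,992 / 1,000,000,000,000 = 43.98 TB

43.98 TB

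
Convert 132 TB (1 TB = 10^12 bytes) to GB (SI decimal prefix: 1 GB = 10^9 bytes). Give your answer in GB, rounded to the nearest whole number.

132,000 GB

132 TB = 132 × 10^12 bytes = 132,000,000,000,000 bytes
1 GB = 1,000,000,000 bytes
132,000,000,000,000 / 1,000,000,000 = 132,000 GB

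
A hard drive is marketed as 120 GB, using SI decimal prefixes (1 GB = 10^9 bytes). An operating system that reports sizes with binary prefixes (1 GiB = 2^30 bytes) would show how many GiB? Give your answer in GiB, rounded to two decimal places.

111.76 GiB

120 GB = 120 × 10^9 bytes = 120,000,000,000 bytes
1 GiB = 2^30 bytes = 1,073,741,824 bytes
120,000,000,000 / 1,073,741,824 = 111.76 GiB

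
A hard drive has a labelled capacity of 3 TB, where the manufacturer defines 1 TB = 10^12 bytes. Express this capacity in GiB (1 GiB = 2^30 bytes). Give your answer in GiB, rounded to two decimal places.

2,793.97 GiB

3 TB = 3 × 10^12 bytes = 3,000,000,000,000 bytes
1 GiB = 1,073,741,824 bytes
3,000,000,000,000 / 1,073,741,824 = 2,793.97 GiB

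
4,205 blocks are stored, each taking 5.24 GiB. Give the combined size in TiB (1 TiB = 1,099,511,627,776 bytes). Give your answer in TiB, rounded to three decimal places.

Total = 4,205 × 5.24 GiB = 22034.2 GiB
= 22034.2 × 1,073,741,824 bytes = 23,659,042,098,380.8 bytes
1 TiB = 1,099,511,627,776 bytes
23,659,042,098,380.8 / 1,099,511,627,776 = 21.518 TiB

21.518 TiB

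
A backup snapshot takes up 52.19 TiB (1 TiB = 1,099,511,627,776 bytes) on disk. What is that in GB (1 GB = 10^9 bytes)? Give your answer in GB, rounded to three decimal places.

57,383.512 GB

52.19 TiB = 52.19 × 2^40 bytes = 57,383,511,853,629.44 bytes
1 GB = 1,000,000,000 bytes
57,383,511,853,629.44 / 1,000,000,000 = 57,383.512 GB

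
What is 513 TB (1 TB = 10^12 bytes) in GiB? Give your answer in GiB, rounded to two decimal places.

513 TB = 513 × 10^12 bytes = 513,000,000,000,000 bytes
1 GiB = 1,073,741,824 bytes
513,000,000,000,000 / 1,073,741,824 = 477,768.48 GiB

477,768.48 GiB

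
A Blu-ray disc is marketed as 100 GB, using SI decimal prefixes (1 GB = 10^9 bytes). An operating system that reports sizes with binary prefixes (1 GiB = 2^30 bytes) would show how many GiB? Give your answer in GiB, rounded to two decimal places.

100 GB × 1,000,000,000 bytes/GB = 100,000,000,000 bytes
1 GiB = 2^30 bytes = 1,073,741,824 bytes
100,000,000,000 / 1,073,741,824 = 93.13 GiB

93.13 GiB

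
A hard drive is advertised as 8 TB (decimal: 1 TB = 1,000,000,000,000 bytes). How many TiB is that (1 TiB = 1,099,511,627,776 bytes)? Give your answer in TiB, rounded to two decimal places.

7.28 TiB

8 TB × 1,000,000,000,000 bytes/TB = 8,000,000,000,000 bytes
1 TiB = 1,099,511,627,776 bytes
8,000,000,000,000 / 1,099,511,627,776 = 7.28 TiB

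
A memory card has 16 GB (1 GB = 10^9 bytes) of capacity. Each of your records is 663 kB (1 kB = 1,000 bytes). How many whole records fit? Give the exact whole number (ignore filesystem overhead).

Capacity: 16 GB = 16,000,000,000 bytes
Per item: 663 kB = 663,000 bytes
⌊16,000,000,000 / 663,000⌋ = 24,132

24,132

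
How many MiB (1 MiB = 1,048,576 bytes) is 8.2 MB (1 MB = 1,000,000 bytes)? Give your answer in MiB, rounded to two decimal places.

7.82 MiB

8.2 MB = 8.2 × 10^6 bytes = 8,200,000 bytes
1 MiB = 2^20 bytes = 1,048,576 bytes
8,200,000 / 1,048,576 = 7.82 MiB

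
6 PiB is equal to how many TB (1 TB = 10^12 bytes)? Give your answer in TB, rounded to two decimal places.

6,755.40 TB

6 PiB × 1,125,899,906,842,624 bytes/PiB = 6,755,399,441,055,744 bytes
1 TB = 1,000,000,000,000 bytes
6,755,399,441,055,744 / 1,000,000,000,000 = 6,755.40 TB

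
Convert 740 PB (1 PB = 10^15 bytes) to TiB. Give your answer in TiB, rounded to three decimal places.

740 PB × 1,000,000,000,000,000 bytes/PB = 740,000,000,000,000,000 bytes
1 TiB = 1,099,511,627,776 bytes
740,000,000,000,000,000 / 1,099,511,627,776 = 673,026.079 TiB

673,026.079 TiB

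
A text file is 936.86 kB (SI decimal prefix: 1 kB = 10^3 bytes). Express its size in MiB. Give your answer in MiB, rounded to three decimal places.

936.86 kB = 936.86 × 10^3 bytes = 936,860 bytes
1 MiB = 1,048,576 bytes
936,860 / 1,048,576 = 0.893 MiB

0.893 MiB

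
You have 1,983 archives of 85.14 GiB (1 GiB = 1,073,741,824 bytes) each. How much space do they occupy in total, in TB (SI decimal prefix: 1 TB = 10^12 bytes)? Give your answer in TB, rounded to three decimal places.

Total = 1,983 × 85.14 GiB = 168832.62 GiB
= 168832.62 × 1,073,741,824 bytes = 181,282,645,349,498.88 bytes
1 TB = 1,000,000,000,000 bytes
181,282,645,349,498.88 / 1,000,000,000,000 = 181.283 TB

181.283 TB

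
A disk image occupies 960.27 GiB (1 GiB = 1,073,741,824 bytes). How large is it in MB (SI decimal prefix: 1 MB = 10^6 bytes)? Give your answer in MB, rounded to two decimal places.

1,031,082.06 MB

960.27 GiB = 960.27 × 2^30 bytes = 1,031,082,061,332.48 bytes
1 MB = 10^6 bytes = 1,000,000 bytes
1,031,082,061,332.48 / 1,000,000 = 1,031,082.06 MB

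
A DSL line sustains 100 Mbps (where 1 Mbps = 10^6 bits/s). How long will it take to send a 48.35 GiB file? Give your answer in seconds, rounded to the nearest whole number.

48.35 GiB = 51,915,417,190.4 bytes = 415,323,337,523.2 bits
100 Mbps = 100,000,000 bits/s
time = 415,323,337,523.2 / 100,000,000 = 4,153 s

4,153 seconds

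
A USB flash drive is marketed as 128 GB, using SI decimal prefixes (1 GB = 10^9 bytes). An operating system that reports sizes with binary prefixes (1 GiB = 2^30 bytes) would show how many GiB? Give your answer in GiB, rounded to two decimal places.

128 GB × 1,000,000,000 bytes/GB = 128,000,000,000 bytes
1 GiB = 1,073,741,824 bytes
128,000,000,000 / 1,073,741,824 = 119.21 GiB

119.21 GiB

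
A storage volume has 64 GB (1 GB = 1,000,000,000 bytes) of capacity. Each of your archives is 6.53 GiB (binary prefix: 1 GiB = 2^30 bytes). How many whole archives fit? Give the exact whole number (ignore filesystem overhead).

Capacity: 64 GB = 64,000,000,000 bytes
Per item: 6.53 GiB = 7,011,534,110.72 bytes
⌊64,000,000,000 / 7,011,534,110.72⌋ = 9

9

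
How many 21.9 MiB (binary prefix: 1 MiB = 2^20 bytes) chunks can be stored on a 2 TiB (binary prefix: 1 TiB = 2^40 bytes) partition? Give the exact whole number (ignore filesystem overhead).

95,760

Capacity: 2 TiB = 2,199,023,255,552 bytes
Per item: 21.9 MiB = 22,963,814.4 bytes
⌊2,199,023,255,552 / 22,963,814.4⌋ = 95,760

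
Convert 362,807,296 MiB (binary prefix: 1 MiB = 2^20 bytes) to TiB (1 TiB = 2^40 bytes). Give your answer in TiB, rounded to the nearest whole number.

362,807,296 MiB × 1,048,576 bytes/MiB = 380,431,023,210,496 bytes
1 TiB = 1,099,511,627,776 bytes
380,431,023,210,496 / 1,099,511,627,776 = 346 TiB

346 TiB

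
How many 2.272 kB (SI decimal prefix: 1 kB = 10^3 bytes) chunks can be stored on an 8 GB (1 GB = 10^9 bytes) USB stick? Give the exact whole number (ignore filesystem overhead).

3,521,126

Capacity: 8 GB = 8,000,000,000 bytes
Per item: 2.272 kB = 2,272 bytes
⌊8,000,000,000 / 2,272⌋ = 3,521,126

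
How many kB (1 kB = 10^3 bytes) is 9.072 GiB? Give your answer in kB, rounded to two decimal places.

9.072 GiB × 1,073,741,824 bytes/GiB = 9,740,985,827.328 bytes
1 kB = 10^3 bytes = 1,000 bytes
9,740,985,827.328 / 1,000 = 9,740,985.83 kB

9,740,985.83 kB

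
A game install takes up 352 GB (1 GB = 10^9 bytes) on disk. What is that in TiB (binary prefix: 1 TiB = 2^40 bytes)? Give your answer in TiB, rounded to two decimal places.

352 GB × 1,000,000,000 bytes/GB = 352,000,000,000 bytes
1 TiB = 2^40 bytes = 1,099,511,627,776 bytes
352,000,000,000 / 1,099,511,627,776 = 0.32 TiB

0.32 TiB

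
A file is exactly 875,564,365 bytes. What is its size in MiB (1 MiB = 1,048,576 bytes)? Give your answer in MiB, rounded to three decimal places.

875,564,365 bytes given.
1 MiB = 2^20 bytes = 1,048,576 bytes
875,564,365 / 1,048,576 = 835.003 MiB

835.003 MiB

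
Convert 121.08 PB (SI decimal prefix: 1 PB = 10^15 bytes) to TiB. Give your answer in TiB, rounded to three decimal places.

121.08 PB = 121.08 × 10^15 bytes = 121,080,000,000,000,000 bytes
1 TiB = 2^40 bytes = 1,099,511,627,776 bytes
121,080,000,000,000,000 / 1,099,511,627,776 = 110,121.618 TiB

110,121.618 TiB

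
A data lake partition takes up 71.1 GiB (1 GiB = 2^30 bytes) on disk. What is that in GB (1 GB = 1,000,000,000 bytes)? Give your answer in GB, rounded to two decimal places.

76.34 GB

71.1 GiB × 1,073,741,824 bytes/GiB = 76,343,043,686.4 bytes
1 GB = 1,000,000,000 bytes
76,343,043,686.4 / 1,000,000,000 = 76.34 GB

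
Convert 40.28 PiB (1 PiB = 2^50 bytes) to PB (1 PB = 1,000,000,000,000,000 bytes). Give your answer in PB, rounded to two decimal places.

45.35 PB

40.28 PiB × 1,125,899,906,842,624 bytes/PiB = 45,351,248,247,620,894.72 bytes
1 PB = 10^15 bytes = 1,000,000,000,000,000 bytes
45,351,248,247,620,894.72 / 1,000,000,000,000,000 = 45.35 PB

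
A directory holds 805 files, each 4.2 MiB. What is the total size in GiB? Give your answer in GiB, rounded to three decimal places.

3.302 GiB

Total = 805 × 4.2 MiB = 3381 MiB
= 3381 × 1,048,576 bytes = 3,545,235,456 bytes
1 GiB = 1,073,741,824 bytes
3,545,235,456 / 1,073,741,824 = 3.302 GiB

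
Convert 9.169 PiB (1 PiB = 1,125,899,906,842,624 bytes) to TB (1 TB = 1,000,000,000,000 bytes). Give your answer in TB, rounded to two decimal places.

9.169 PiB × 1,125,899,906,842,624 bytes/PiB = 10,323,376,245,840,019.456 bytes
1 TB = 1,000,000,000,000 bytes
10,323,376,245,840,019.456 / 1,000,000,000,000 = 10,323.38 TB

10,323.38 TB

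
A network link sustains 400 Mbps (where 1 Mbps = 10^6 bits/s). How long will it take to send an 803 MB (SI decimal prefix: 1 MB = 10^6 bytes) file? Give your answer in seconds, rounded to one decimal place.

803 MB = 803,000,000 bytes = 6,424,000,000 bits
400 Mbps = 400,000,000 bits/s
time = 6,424,000,000 / 400,000,000 = 16.1 s

16.1 seconds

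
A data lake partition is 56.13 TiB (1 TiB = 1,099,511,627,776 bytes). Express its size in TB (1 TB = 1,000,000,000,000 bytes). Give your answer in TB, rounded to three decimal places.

56.13 TiB = 56.13 × 2^40 bytes = 61,715,587,667,066.88 bytes
1 TB = 10^12 bytes = 1,000,000,000,000 bytes
61,715,587,667,066.88 / 1,000,000,000,000 = 61.716 TB

61.716 TB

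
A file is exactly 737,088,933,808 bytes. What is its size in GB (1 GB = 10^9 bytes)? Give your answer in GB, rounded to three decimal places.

737.089 GB

737,088,933,808 bytes given.
1 GB = 10^9 bytes = 1,000,000,000 bytes
737,088,933,808 / 1,000,000,000 = 737.089 GB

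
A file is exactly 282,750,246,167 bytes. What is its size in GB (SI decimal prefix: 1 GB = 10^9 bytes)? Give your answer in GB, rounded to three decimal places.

282.750 GB

282,750,246,167 bytes given.
1 GB = 1,000,000,000 bytes
282,750,246,167 / 1,000,000,000 = 282.750 GB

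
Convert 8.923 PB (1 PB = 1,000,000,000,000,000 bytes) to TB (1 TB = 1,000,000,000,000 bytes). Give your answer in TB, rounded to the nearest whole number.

8,923 TB

8.923 PB = 8.923 × 10^15 bytes = 8,923,000,000,000,000 bytes
1 TB = 10^12 bytes = 1,000,000,000,000 bytes
8,923,000,000,000,000 / 1,000,000,000,000 = 8,923 TB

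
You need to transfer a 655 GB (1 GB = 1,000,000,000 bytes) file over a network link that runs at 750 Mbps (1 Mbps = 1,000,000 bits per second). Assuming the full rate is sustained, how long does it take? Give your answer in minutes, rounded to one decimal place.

655 GB = 655,000,000,000 bytes = 5,240,000,000,000 bits
750 Mbps = 750,000,000 bits/s
time = 5,240,000,000,000 / 750,000,000 = 6,986.67 s
6,986.67 s / 60 = 116.4 minutes

116.4 minutes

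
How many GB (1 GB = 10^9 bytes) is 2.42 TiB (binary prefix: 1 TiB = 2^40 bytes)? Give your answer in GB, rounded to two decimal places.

2.42 TiB × 1,099,511,627,776 bytes/TiB = 2,660,818,139,217.92 bytes
1 GB = 10^9 bytes = 1,000,000,000 bytes
2,660,818,139,217.92 / 1,000,000,000 = 2,660.82 GB

2,660.82 GB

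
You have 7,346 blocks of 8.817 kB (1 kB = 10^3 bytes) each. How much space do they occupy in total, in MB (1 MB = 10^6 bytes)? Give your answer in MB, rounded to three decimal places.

64.770 MB

Total = 7,346 × 8.817 kB = 64769.682 kB
= 64769.682 × 1,000 bytes = 64,769,682 bytes
1 MB = 1,000,000 bytes
64,769,682 / 1,000,000 = 64.770 MB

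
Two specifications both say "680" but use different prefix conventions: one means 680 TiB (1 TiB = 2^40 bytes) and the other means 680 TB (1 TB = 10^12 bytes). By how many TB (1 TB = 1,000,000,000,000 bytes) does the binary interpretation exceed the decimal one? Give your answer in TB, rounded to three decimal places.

680 TiB = 680 × 1,099,511,627,776 = 747,667,906,887,680 bytes
680 TB = 680 × 1,000,000,000,000 = 680,000,000,000,000 bytes
difference = 67,667,906,887,680 bytes
67,667,906,887,680 / 1,000,000,000,000 = 67.668 TB

67.668 TB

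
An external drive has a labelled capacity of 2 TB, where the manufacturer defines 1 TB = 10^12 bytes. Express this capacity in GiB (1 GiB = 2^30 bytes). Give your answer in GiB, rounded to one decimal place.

1,862.6 GiB

2 TB × 1,000,000,000,000 bytes/TB = 2,000,000,000,000 bytes
1 GiB = 2^30 bytes = 1,073,741,824 bytes
2,000,000,000,000 / 1,073,741,824 = 1,862.6 GiB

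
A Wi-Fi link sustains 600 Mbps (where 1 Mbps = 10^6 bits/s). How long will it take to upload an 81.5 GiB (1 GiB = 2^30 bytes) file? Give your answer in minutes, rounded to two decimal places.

81.5 GiB = 87,509,958,656 bytes = 700,079,669,248 bits
600 Mbps = 600,000,000 bits/s
time = 700,079,669,248 / 600,000,000 = 1,166.799 s
1,166.799 s / 60 = 19.45 minutes

19.45 minutes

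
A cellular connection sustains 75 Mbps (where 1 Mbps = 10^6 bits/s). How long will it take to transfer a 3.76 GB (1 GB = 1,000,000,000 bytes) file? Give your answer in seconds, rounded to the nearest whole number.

401 seconds

3.76 GB = 3,760,000,000 bytes = 30,080,000,000 bits
75 Mbps = 75,000,000 bits/s
time = 30,080,000,000 / 75,000,000 = 401 s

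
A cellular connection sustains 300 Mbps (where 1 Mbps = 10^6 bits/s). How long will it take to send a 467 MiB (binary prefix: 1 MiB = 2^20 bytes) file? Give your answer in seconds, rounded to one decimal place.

467 MiB = 489,684,992 bytes = 3,917,479,936 bits
300 Mbps = 300,000,000 bits/s
time = 3,917,479,936 / 300,000,000 = 13.1 s

13.1 seconds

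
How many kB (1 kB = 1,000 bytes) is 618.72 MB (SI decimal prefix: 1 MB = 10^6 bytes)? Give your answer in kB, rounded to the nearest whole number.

618.72 MB × 1,000,000 bytes/MB = 618,720,000 bytes
1 kB = 10^3 bytes = 1,000 bytes
618,720,000 / 1,000 = 618,720 kB

618,720 kB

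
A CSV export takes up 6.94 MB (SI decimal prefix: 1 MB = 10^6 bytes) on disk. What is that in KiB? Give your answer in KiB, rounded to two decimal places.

6,777.34 KiB

6.94 MB × 1,000,000 bytes/MB = 6,940,000 bytes
1 KiB = 1,024 bytes
6,940,000 / 1,024 = 6,777.34 KiB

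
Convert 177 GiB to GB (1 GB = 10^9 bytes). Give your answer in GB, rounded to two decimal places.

190.05 GB

177 GiB = 177 × 2^30 bytes = 190,052,302,848 bytes
1 GB = 1,000,000,000 bytes
190,052,302,848 / 1,000,000,000 = 190.05 GB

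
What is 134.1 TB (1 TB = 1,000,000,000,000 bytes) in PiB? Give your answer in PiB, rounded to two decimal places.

0.12 PiB

134.1 TB × 1,000,000,000,000 bytes/TB = 134,100,000,000,000 bytes
1 PiB = 2^50 bytes = 1,125,899,906,842,624 bytes
134,100,000,000,000 / 1,125,899,906,842,624 = 0.12 PiB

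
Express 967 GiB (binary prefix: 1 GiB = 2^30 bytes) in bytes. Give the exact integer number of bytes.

1,038,308,343,808 bytes

967 × 1,073,741,824 = 1,038,308,343,808 bytes  (1 GiB = 2^30 bytes)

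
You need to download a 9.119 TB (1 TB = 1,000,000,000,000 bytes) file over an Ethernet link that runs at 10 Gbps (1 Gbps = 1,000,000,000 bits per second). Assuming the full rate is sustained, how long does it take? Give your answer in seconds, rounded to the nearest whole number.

9.119 TB = 9,119,000,000,000 bytes = 72,952,000,000,000 bits
10 Gbps = 10,000,000,000 bits/s
time = 72,952,000,000,000 / 10,000,000,000 = 7,295 s

7,295 seconds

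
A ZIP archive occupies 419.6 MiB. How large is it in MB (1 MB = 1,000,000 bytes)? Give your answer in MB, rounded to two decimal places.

439.98 MB

419.6 MiB × 1,048,576 bytes/MiB = 439,982,489.6 bytes
1 MB = 1,000,000 bytes
439,982,489.6 / 1,000,000 = 439.98 MB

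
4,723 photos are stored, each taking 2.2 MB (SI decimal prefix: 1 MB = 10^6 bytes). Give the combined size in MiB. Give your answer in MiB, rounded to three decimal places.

Total = 4,723 × 2.2 MB = 10390.6 MB
= 10390.6 × 1,000,000 bytes = 10,390,600,000 bytes
1 MiB = 1,048,576 bytes
10,390,600,000 / 1,048,576 = 9,909.248 MiB

9,909.248 MiB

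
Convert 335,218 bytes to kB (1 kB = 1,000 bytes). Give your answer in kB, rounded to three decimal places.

335,218 bytes given.
1 kB = 1,000 bytes
335,218 / 1,000 = 335.218 kB

335.218 kB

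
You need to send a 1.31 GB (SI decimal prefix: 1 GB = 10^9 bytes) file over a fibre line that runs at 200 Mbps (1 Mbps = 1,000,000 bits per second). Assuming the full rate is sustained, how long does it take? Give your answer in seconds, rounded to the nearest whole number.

52 seconds

1.31 GB = 1,310,000,000 bytes = 10,480,000,000 bits
200 Mbps = 200,000,000 bits/s
time = 10,480,000,000 / 200,000,000 = 52 s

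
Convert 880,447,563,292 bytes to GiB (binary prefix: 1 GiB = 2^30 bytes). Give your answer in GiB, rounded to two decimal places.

819.98 GiB

880,447,563,292 bytes given.
1 GiB = 1,073,741,824 bytes
880,447,563,292 / 1,073,741,824 = 819.98 GiB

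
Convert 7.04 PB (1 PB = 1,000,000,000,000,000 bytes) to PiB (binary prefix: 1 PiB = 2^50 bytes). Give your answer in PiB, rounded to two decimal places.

7.04 PB × 1,000,000,000,000,000 bytes/PB = 7,040,000,000,000,000 bytes
1 PiB = 2^50 bytes = 1,125,899,906,842,624 bytes
7,040,000,000,000,000 / 1,125,899,906,842,624 = 6.25 PiB

6.25 PiB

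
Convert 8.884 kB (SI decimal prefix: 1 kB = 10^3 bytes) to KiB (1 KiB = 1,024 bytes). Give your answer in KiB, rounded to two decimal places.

8.884 kB = 8.884 × 10^3 bytes = 8,884 bytes
1 KiB = 2^10 bytes = 1,024 bytes
8,884 / 1,024 = 8.68 KiB

8.68 KiB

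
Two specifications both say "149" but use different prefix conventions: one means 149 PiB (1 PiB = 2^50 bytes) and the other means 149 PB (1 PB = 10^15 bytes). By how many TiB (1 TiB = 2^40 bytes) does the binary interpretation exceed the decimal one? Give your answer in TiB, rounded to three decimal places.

149 PiB = 149 × 1,125,899,906,842,624 = 167,759,086,119,550,976 bytes
149 PB = 149 × 1,000,000,000,000,000 = 149,000,000,000,000,000 bytes
difference = 18,759,086,119,550,976 bytes
18,759,086,119,550,976 / 1,099,511,627,776 = 17,061.289 TiB

17,061.289 TiB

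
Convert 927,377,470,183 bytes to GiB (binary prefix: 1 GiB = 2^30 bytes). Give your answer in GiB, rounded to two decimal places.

863.69 GiB

927,377,470,183 bytes given.
1 GiB = 2^30 bytes = 1,073,741,824 bytes
927,377,470,183 / 1,073,741,824 = 863.69 GiB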